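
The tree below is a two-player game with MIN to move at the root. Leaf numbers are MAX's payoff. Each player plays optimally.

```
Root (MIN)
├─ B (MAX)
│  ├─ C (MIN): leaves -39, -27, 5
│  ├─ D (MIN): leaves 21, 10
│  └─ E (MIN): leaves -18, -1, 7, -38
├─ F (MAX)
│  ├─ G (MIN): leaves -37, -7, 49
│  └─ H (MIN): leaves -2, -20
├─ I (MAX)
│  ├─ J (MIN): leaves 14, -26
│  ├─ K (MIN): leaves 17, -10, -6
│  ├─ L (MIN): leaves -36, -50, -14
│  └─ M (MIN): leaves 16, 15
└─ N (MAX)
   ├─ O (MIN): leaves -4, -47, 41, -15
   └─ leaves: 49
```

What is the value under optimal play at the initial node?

C (MIN): min(-39, -27, 5) = -39
D (MIN): min(21, 10) = 10
E (MIN): min(-18, -1, 7, -38) = -38
B (MAX): max(-39, 10, -38) = 10
G (MIN): min(-37, -7, 49) = -37
H (MIN): min(-2, -20) = -20
F (MAX): max(-37, -20) = -20
J (MIN): min(14, -26) = -26
K (MIN): min(17, -10, -6) = -10
L (MIN): min(-36, -50, -14) = -50
M (MIN): min(16, 15) = 15
I (MAX): max(-26, -10, -50, 15) = 15
O (MIN): min(-4, -47, 41, -15) = -47
N (MAX): max(-47, 49) = 49
Root (MIN): min(10, -20, 15, 49) = -20

-20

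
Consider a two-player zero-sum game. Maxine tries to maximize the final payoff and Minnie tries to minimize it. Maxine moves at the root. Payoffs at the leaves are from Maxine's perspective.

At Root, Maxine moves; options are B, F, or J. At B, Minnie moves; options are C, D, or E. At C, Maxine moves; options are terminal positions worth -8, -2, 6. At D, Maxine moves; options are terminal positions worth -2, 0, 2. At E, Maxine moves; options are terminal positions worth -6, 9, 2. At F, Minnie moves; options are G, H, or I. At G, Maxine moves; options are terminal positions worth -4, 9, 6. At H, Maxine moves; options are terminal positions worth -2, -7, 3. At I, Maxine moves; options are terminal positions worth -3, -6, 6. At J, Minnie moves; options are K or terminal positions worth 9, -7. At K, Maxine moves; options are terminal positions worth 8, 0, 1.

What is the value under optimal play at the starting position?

3

C (Maxine): max(-8, -2, 6) = 6
D (Maxine): max(-2, 0, 2) = 2
E (Maxine): max(-6, 9, 2) = 9
B (Minnie): min(6, 2, 9) = 2
G (Maxine): max(-4, 9, 6) = 9
H (Maxine): max(-2, -7, 3) = 3
I (Maxine): max(-3, -6, 6) = 6
F (Minnie): min(9, 3, 6) = 3
K (Maxine): max(8, 0, 1) = 8
J (Minnie): min(8, 9, -7) = -7
Root (Maxine): max(2, 3, -7) = 3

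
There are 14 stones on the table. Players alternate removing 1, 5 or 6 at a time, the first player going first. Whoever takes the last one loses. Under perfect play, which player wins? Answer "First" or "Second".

Second

Mark each pile size as W (mover wins) or L (mover loses):
i:   0  1  2  3  4  5  6  7  8  9 10 11 12 13 14
     W  L  W  L  W  L  W  W  W  W  W  W  L  W  L
Position 14 is L, so the second player wins.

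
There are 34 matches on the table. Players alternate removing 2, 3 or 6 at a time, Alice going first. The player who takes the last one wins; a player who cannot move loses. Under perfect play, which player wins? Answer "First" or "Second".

W/L table (W = player to move can force a win):
i:   0  1  2  3  4  5  6  7  8  9 10 11 12 13 14 15 16 17 18 19 20 21 22 23 24 25 26 27 28 29 30 31 32 33 34
     L  L  W  W  W  L  W  W  W  L  L  W  W  W  L  W  W  W  L  L  W  W  W  L  W  W  W  L  L  W  W  W  L  W  W
Position 34 is W, so the first player wins.

First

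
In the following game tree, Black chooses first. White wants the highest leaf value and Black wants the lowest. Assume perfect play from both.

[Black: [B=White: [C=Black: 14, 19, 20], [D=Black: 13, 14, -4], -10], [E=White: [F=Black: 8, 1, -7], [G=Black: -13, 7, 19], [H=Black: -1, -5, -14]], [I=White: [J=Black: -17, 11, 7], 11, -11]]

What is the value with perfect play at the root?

C (Black): min(14, 19, 20) = 14
D (Black): min(13, 14, -4) = -4
B (White): max(14, -4, -10) = 14
F (Black): min(8, 1, -7) = -7
G (Black): min(-13, 7, 19) = -13
H (Black): min(-1, -5, -14) = -14
E (White): max(-7, -13, -14) = -7
J (Black): min(-17, 11, 7) = -17
I (White): max(-17, 11, -11) = 11
Root (Black): min(14, -7, 11) = -7

-7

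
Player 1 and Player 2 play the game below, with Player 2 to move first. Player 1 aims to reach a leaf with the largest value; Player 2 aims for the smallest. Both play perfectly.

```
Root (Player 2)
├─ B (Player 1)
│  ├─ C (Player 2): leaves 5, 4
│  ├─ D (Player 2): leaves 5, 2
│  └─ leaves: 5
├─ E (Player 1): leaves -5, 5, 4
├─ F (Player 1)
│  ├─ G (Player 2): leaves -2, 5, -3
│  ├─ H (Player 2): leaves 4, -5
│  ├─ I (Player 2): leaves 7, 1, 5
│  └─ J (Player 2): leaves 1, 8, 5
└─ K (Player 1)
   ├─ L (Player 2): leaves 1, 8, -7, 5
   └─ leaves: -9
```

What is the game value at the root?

-7

C (Player 2): min(5, 4) = 4
D (Player 2): min(5, 2) = 2
B (Player 1): max(4, 2, 5) = 5
E (Player 1): max(-5, 5, 4) = 5
G (Player 2): min(-2, 5, -3) = -3
H (Player 2): min(4, -5) = -5
I (Player 2): min(7, 1, 5) = 1
J (Player 2): min(1, 8, 5) = 1
F (Player 1): max(-3, -5, 1, 1) = 1
L (Player 2): min(1, 8, -7, 5) = -7
K (Player 1): max(-7, -9) = -7
Root (Player 2): min(5, 5, 1, -7) = -7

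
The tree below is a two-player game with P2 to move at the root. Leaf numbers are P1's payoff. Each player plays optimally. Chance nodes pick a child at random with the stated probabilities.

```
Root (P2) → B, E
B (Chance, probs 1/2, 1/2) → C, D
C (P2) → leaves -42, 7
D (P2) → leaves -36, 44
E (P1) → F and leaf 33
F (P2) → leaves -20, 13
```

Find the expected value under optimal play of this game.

-39

C (P2): min(-42, 7) = -42
D (P2): min(-36, 44) = -36
B (Chance): 1/2·-42 + 1/2·-36 = -39
F (P2): min(-20, 13) = -20
E (P1): max(-20, 33) = 33
Root (P2): min(-39, 33) = -39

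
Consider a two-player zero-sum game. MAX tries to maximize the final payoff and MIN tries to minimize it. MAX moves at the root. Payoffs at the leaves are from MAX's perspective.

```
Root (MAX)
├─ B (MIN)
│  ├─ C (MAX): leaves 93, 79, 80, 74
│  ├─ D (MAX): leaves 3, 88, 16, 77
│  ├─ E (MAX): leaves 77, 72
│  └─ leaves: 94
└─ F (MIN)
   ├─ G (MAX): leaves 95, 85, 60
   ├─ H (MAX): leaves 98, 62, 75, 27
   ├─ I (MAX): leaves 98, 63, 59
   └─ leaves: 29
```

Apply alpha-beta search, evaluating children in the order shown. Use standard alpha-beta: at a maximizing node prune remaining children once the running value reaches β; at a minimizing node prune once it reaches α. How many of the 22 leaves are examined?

C [α=-∞,β=+∞]: v=93
D [α=-∞,β=93]: v=88
E [α=-∞,β=88]: v=77
B [α=-∞,β=+∞]: v=77
G [α=77,β=+∞]: v=95
H [α=77,β=95]: v=98 after child 1 ≥ β → β-cutoff, skip 3
I [α=77,β=95]: v=98 after child 1 ≥ β → β-cutoff, skip 2
F [α=77,β=+∞]: v=29
Root [α=-∞,β=+∞]: v=77
Leaves evaluated: 17 of 22.

17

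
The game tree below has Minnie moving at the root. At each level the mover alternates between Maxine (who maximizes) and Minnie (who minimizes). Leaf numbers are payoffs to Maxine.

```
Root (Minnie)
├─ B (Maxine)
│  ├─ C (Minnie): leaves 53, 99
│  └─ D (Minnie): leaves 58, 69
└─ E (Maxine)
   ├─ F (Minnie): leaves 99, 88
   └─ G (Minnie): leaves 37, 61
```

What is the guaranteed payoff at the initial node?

C (Minnie): min(53, 99) = 53
D (Minnie): min(58, 69) = 58
B (Maxine): max(53, 58) = 58
F (Minnie): min(99, 88) = 88
G (Minnie): min(37, 61) = 37
E (Maxine): max(88, 37) = 88
Root (Minnie): min(58, 88) = 58

58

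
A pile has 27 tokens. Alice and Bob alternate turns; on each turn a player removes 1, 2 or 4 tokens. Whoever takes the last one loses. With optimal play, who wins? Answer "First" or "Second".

First

i:   0  1  2  3  4  5  6  7  8  9 10 11 12 13 14 15 16 17 18 19 20 21 22 23 24 25 26 27
     W  L  W  W  L  W  W  L  W  W  L  W  W  L  W  W  L  W  W  L  W  W  L  W  W  L  W  W
Position 27 is W, so the first player wins.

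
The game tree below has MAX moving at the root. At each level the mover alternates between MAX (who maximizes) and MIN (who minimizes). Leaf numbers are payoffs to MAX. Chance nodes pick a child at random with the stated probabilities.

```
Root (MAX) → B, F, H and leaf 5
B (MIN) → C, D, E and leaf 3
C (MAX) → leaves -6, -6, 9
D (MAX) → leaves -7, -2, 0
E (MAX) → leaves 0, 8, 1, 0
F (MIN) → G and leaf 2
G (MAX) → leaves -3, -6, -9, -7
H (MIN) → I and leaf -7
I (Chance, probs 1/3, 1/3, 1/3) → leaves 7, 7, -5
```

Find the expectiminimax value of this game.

5

C (MAX): max(-6, -6, 9) = 9
D (MAX): max(-7, -2, 0) = 0
E (MAX): max(0, 8, 1, 0) = 8
B (MIN): min(9, 0, 8, 3) = 0
G (MAX): max(-3, -6, -9, -7) = -3
F (MIN): min(-3, 2) = -3
I (Chance): 1/3·7 + 1/3·7 + 1/3·-5 = 3
H (MIN): min(3, -7) = -7
Root (MAX): max(0, -3, -7, 5) = 5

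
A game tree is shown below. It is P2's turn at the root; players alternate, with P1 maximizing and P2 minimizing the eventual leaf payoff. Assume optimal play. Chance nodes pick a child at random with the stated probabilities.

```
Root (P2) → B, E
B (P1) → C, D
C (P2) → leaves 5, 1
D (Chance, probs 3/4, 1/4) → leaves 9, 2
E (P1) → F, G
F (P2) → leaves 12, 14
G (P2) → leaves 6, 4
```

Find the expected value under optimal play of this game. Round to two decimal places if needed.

C (P2): min(5, 1) = 1
D (Chance): 3/4·9 + 1/4·2 = 7.25
B (P1): max(1, 7.25) = 7.25
F (P2): min(12, 14) = 12
G (P2): min(6, 4) = 4
E (P1): max(12, 4) = 12
Root (P2): min(7.25, 12) = 7.25

7.25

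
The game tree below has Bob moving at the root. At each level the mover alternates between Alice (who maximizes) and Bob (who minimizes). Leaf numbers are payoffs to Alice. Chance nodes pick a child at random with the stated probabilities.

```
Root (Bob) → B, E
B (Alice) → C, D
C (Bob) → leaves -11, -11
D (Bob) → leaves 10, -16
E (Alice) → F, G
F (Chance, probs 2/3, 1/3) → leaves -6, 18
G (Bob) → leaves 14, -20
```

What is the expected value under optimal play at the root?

-11

C (Bob): min(-11, -11) = -11
D (Bob): min(10, -16) = -16
B (Alice): max(-11, -16) = -11
F (Chance): 2/3·-6 + 1/3·18 = 2
G (Bob): min(14, -20) = -20
E (Alice): max(2, -20) = 2
Root (Bob): min(-11, 2) = -11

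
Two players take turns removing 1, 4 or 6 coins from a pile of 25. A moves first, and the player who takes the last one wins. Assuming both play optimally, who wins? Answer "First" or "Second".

Mark each pile size as W (mover wins) or L (mover loses):
i:   0  1  2  3  4  5  6  7  8  9 10 11 12 13 14 15 16 17 18 19 20 21 22 23 24 25
     L  W  L  W  W  L  W  L  W  W  L  W  L  W  W  L  W  L  W  W  L  W  L  W  W  L
Position 25 is L, so the second player wins.

Second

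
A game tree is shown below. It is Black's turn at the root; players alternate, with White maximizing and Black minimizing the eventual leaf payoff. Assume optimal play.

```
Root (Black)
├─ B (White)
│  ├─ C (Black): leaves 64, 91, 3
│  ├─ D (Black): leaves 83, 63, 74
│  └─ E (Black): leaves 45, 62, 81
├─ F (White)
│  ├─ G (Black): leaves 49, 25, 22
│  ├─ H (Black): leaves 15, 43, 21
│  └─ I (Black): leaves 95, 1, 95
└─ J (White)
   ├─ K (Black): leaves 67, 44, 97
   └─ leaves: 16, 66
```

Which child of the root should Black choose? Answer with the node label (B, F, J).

C (Black): min(64, 91, 3) = 3
D (Black): min(83, 63, 74) = 63
E (Black): min(45, 62, 81) = 45
B (White): max(3, 63, 45) = 63
G (Black): min(49, 25, 22) = 22
H (Black): min(15, 43, 21) = 15
I (Black): min(95, 1, 95) = 1
F (White): max(22, 15, 1) = 22
K (Black): min(67, 44, 97) = 44
J (White): max(44, 16, 66) = 66
Root (Black): min(63, 22, 66) = 22
Black picks the child with the lowest value: F (value 22).

F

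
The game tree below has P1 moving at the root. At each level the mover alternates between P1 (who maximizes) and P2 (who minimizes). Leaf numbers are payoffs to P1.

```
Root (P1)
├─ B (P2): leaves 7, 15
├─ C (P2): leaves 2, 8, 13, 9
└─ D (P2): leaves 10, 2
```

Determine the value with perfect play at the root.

B (P2): min(7, 15) = 7
C (P2): min(2, 8, 13, 9) = 2
D (P2): min(10, 2) = 2
Root (P1): max(7, 2, 2) = 7

7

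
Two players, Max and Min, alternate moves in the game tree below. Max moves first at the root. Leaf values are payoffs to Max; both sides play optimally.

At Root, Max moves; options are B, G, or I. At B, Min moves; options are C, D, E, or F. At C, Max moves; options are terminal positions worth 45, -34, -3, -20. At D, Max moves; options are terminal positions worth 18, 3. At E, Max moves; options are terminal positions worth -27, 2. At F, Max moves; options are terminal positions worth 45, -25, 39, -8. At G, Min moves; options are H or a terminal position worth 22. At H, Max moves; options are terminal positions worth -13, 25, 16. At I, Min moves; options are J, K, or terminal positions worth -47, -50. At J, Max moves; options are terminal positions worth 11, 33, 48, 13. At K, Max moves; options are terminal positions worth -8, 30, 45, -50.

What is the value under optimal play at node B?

C: max(45, -34, -3, -20) = 45
D: max(18, 3) = 18
E: max(-27, 2) = 2
F: max(45, -25, 39, -8) = 45
B: min(45, 18, 2, 45) = 2

2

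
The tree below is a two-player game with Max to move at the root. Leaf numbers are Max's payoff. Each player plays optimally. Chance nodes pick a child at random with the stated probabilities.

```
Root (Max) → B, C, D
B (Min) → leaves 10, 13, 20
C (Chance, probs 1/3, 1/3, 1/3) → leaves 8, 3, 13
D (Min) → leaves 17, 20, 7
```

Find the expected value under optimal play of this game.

10

B (Min): min(10, 13, 20) = 10
C (Chance): 1/3·8 + 1/3·3 + 1/3·13 = 8
D (Min): min(17, 20, 7) = 7
Root (Max): max(10, 8, 7) = 10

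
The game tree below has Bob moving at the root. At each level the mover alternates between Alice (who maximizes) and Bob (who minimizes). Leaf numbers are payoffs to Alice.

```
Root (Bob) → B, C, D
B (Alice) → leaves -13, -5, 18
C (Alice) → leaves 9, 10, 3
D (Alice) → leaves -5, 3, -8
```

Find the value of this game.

3

B (Alice): max(-13, -5, 18) = 18
C (Alice): max(9, 10, 3) = 10
D (Alice): max(-5, 3, -8) = 3
Root (Bob): min(18, 10, 3) = 3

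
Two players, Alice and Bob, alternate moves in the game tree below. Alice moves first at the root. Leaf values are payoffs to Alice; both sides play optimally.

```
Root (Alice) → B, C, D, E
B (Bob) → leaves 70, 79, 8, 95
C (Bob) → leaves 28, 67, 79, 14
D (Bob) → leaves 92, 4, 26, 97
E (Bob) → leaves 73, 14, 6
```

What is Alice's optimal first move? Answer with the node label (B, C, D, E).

C

B (Bob): min(70, 79, 8, 95) = 8
C (Bob): min(28, 67, 79, 14) = 14
D (Bob): min(92, 4, 26, 97) = 4
E (Bob): min(73, 14, 6) = 6
Root (Alice): max(8, 14, 4, 6) = 14
Alice picks the child with the highest value: C (value 14).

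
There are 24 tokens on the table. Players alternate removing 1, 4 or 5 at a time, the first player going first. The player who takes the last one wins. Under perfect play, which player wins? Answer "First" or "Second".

Compute winning (W) and losing (L) positions by backward induction:
i:   0  1  2  3  4  5  6  7  8  9 10 11 12 13 14 15 16 17 18 19 20 21 22 23 24
     L  W  L  W  W  W  W  W  L  W  L  W  W  W  W  W  L  W  L  W  W  W  W  W  L
Position 24 is L, so the second player wins.

Second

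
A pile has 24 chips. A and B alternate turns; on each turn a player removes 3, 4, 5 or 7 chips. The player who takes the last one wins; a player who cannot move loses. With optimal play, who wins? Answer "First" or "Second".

Mark each pile size as W (mover wins) or L (mover loses):
i:   0  1  2  3  4  5  6  7  8  9 10 11 12 13 14 15 16 17 18 19 20 21 22 23 24
     L  L  L  W  W  W  W  W  W  W  L  L  L  W  W  W  W  W  W  W  L  L  L  W  W
Position 24 is W, so the first player wins.

First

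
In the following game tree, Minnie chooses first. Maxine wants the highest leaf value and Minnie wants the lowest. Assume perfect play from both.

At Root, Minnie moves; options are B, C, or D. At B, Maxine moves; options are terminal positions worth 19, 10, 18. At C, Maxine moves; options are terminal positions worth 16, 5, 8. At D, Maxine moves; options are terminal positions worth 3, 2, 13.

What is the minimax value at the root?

B (Maxine): max(19, 10, 18) = 19
C (Maxine): max(16, 5, 8) = 16
D (Maxine): max(3, 2, 13) = 13
Root (Minnie): min(19, 16, 13) = 13

13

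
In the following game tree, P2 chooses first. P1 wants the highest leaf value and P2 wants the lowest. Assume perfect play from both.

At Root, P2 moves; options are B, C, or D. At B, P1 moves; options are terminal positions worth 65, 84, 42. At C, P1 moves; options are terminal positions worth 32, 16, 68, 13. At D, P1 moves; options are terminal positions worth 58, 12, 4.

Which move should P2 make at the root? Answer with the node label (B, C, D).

D

B (P1): max(65, 84, 42) = 84
C (P1): max(32, 16, 68, 13) = 68
D (P1): max(58, 12, 4) = 58
Root (P2): min(84, 68, 58) = 58
P2 picks the child with the lowest value: D (value 58).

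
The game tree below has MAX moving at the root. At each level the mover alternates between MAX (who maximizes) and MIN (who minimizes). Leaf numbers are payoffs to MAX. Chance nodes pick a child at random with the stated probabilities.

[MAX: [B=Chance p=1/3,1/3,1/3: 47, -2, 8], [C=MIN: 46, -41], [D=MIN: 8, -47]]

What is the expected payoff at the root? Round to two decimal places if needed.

17.67

B (Chance): 1/3·47 + 1/3·-2 + 1/3·8 = 17.67
C (MIN): min(46, -41) = -41
D (MIN): min(8, -47) = -47
Root (MAX): max(17.67, -41, -47) = 17.67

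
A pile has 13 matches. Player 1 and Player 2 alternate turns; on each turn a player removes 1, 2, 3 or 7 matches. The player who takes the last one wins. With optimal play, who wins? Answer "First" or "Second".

First

W/L table (W = player to move can force a win):
i:   0  1  2  3  4  5  6  7  8  9 10 11 12 13
     L  W  W  W  L  W  W  W  L  W  W  W  L  W
Position 13 is W, so the first player wins.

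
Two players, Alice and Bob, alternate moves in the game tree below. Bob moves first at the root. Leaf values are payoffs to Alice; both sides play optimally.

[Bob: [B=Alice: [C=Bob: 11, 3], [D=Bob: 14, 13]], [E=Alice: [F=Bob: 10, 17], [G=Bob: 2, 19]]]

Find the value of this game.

10

C (Bob): min(11, 3) = 3
D (Bob): min(14, 13) = 13
B (Alice): max(3, 13) = 13
F (Bob): min(10, 17) = 10
G (Bob): min(2, 19) = 2
E (Alice): max(10, 2) = 10
Root (Bob): min(13, 10) = 10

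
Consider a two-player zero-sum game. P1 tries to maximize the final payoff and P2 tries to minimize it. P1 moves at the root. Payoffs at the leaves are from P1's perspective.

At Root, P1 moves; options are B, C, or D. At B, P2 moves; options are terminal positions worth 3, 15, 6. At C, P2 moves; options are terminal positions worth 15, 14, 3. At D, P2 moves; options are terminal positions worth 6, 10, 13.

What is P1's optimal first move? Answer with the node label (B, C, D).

D

B (P2): min(3, 15, 6) = 3
C (P2): min(15, 14, 3) = 3
D (P2): min(6, 10, 13) = 6
Root (P1): max(3, 3, 6) = 6
P1 picks the child with the highest value: D (value 6).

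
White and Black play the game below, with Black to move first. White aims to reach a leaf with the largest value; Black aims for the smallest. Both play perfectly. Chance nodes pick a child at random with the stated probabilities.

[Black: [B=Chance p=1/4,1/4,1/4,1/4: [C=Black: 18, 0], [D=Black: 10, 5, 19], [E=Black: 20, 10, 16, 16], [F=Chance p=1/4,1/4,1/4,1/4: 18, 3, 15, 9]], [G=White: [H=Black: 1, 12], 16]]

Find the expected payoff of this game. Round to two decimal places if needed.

6.56

C (Black): min(18, 0) = 0
D (Black): min(10, 5, 19) = 5
E (Black): min(20, 10, 16, 16) = 10
F (Chance): 1/4·18 + 1/4·3 + 1/4·15 + 1/4·9 = 11.25
B (Chance): 1/4·0 + 1/4·5 + 1/4·10 + 1/4·11.25 = 6.56
H (Black): min(1, 12) = 1
G (White): max(1, 16) = 16
Root (Black): min(6.56, 16) = 6.56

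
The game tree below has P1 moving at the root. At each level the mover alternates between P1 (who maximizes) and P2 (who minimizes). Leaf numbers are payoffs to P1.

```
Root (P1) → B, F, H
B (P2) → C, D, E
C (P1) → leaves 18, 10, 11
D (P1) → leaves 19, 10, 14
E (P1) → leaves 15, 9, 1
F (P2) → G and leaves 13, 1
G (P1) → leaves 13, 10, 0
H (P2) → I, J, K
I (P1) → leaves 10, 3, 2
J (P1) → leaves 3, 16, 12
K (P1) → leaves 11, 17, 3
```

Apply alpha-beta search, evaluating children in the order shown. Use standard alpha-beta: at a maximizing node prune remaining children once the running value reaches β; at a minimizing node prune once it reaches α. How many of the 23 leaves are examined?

C [α=-∞,β=+∞]: v=18
D [α=-∞,β=18]: v=19 after child 1 ≥ β → β-cutoff, skip 2
E [α=-∞,β=18]: v=15
B [α=-∞,β=+∞]: v=15
G [α=15,β=+∞]: v=13
F [α=15,β=+∞]: v=13 after child 1 ≤ α → α-cutoff, skip 2
I [α=15,β=+∞]: v=10
H [α=15,β=+∞]: v=10 after child 1 ≤ α → α-cutoff, skip 2
Root [α=-∞,β=+∞]: v=15
Leaves evaluated: 13 of 23.

13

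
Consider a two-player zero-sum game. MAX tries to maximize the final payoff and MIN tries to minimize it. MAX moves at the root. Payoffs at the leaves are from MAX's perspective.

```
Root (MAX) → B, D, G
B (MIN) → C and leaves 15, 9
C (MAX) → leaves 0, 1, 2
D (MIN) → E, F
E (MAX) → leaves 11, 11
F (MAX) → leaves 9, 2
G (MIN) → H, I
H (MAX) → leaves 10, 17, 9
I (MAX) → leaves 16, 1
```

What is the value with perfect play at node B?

C: max(0, 1, 2) = 2
B: min(2, 15, 9) = 2

2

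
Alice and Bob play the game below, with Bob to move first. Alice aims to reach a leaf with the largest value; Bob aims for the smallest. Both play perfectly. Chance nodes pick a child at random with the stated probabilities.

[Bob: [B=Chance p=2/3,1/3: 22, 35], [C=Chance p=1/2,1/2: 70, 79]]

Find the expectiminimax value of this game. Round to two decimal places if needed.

B (Chance): 2/3·22 + 1/3·35 = 26.33
C (Chance): 1/2·70 + 1/2·79 = 74.5
Root (Bob): min(26.33, 74.5) = 26.33

26.33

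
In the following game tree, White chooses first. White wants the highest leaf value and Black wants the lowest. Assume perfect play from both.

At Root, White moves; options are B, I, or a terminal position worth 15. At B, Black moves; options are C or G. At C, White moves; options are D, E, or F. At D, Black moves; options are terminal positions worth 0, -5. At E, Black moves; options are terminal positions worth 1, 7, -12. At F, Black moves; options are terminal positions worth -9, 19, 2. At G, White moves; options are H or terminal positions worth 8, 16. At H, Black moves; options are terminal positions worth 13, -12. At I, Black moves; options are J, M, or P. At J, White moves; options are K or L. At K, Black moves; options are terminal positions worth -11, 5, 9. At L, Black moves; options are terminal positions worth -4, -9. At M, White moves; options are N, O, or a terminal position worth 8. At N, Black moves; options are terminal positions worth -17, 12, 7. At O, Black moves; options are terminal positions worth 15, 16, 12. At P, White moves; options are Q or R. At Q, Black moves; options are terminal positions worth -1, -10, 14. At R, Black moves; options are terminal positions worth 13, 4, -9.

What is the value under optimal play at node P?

Q: min(-1, -10, 14) = -10
R: min(13, 4, -9) = -9
P: max(-10, -9) = -9

-9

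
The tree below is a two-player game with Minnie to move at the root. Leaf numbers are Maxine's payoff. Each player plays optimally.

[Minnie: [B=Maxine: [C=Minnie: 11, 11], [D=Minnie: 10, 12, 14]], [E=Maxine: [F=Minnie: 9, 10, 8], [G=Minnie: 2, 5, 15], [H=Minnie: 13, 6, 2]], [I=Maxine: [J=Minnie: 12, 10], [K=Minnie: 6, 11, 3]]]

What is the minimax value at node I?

J: min(12, 10) = 10
K: min(6, 11, 3) = 3
I: max(10, 3) = 10

10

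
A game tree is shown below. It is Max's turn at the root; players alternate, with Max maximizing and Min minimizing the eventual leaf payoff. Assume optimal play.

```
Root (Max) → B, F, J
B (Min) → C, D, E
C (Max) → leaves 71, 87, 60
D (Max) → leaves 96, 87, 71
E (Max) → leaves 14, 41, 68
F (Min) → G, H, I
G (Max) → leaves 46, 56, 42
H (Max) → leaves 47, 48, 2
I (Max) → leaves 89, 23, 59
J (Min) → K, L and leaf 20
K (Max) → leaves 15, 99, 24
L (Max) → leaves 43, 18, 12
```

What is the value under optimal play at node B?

68

C: max(71, 87, 60) = 87
D: max(96, 87, 71) = 96
E: max(14, 41, 68) = 68
B: min(87, 96, 68) = 68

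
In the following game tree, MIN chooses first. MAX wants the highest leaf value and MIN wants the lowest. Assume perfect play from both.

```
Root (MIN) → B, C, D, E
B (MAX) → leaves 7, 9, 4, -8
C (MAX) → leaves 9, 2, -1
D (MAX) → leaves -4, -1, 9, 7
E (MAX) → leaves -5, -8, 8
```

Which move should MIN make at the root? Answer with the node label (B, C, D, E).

B (MAX): max(7, 9, 4, -8) = 9
C (MAX): max(9, 2, -1) = 9
D (MAX): max(-4, -1, 9, 7) = 9
E (MAX): max(-5, -8, 8) = 8
Root (MIN): min(9, 9, 9, 8) = 8
MIN picks the child with the lowest value: E (value 8).

E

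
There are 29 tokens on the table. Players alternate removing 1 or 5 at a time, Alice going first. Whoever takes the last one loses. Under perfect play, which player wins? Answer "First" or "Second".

Compute winning (W) and losing (L) positions by backward induction:
i:   0  1  2  3  4  5  6  7  8  9 10 11 12 13 14 15 16 17 18 19 20 21 22 23 24 25 26 27 28 29
     W  L  W  L  W  L  W  L  W  L  W  L  W  L  W  L  W  L  W  L  W  L  W  L  W  L  W  L  W  L
Position 29 is L, so the second player wins.

Second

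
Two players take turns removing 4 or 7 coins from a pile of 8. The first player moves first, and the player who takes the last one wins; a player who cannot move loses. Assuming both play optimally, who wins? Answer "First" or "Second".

First

W/L table (W = player to move can force a win):
i:   0  1  2  3  4  5  6  7  8
     L  L  L  L  W  W  W  W  W
Position 8 is W, so the first player wins.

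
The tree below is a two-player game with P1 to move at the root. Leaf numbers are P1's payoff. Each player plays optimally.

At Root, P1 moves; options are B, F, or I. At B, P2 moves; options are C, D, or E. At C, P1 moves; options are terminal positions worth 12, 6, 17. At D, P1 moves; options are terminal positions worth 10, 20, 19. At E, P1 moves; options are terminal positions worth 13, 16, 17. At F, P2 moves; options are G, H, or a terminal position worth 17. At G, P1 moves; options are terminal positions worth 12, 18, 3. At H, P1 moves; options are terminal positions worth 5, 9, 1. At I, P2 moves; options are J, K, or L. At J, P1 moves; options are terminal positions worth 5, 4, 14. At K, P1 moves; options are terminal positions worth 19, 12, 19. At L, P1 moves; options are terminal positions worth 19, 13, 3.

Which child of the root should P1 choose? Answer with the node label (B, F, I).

B

C (P1): max(12, 6, 17) = 17
D (P1): max(10, 20, 19) = 20
E (P1): max(13, 16, 17) = 17
B (P2): min(17, 20, 17) = 17
G (P1): max(12, 18, 3) = 18
H (P1): max(5, 9, 1) = 9
F (P2): min(18, 9, 17) = 9
J (P1): max(5, 4, 14) = 14
K (P1): max(19, 12, 19) = 19
L (P1): max(19, 13, 3) = 19
I (P2): min(14, 19, 19) = 14
Root (P1): max(17, 9, 14) = 17
P1 picks the child with the highest value: B (value 17).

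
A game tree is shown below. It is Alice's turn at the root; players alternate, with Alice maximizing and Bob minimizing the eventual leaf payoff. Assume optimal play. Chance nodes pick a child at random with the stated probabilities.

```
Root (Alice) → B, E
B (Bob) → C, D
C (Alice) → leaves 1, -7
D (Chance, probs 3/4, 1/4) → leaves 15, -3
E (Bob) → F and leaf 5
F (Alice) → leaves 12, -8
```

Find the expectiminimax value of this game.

5

C (Alice): max(1, -7) = 1
D (Chance): 3/4·15 + 1/4·-3 = 10.5
B (Bob): min(1, 10.5) = 1
F (Alice): max(12, -8) = 12
E (Bob): min(12, 5) = 5
Root (Alice): max(1, 5) = 5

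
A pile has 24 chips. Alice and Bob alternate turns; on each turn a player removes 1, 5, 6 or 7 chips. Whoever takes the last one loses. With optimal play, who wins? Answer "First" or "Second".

Mark each pile size as W (mover wins) or L (mover loses):
i:   0  1  2  3  4  5  6  7  8  9 10 11 12 13 14 15 16 17 18 19 20 21 22 23 24
     W  L  W  L  W  L  W  W  W  W  W  W  W  L  W  L  W  L  W  W  W  W  W  W  W
Position 24 is W, so the first player wins.

First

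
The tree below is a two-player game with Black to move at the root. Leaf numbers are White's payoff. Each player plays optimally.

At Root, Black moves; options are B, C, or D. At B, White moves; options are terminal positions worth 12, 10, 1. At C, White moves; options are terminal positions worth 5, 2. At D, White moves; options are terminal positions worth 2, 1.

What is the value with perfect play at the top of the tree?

2

B (White): max(12, 10, 1) = 12
C (White): max(5, 2) = 5
D (White): max(2, 1) = 2
Root (Black): min(12, 5, 2) = 2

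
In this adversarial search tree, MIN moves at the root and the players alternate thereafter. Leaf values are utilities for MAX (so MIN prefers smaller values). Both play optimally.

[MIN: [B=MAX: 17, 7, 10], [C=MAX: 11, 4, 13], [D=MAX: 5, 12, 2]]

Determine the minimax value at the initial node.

12

B (MAX): max(17, 7, 10) = 17
C (MAX): max(11, 4, 13) = 13
D (MAX): max(5, 12, 2) = 12
Root (MIN): min(17, 13, 12) = 12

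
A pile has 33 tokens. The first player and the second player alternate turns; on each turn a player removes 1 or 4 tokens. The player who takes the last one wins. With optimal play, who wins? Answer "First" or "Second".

First

Positions where the player to move wins (W) vs loses (L):
i:   0  1  2  3  4  5  6  7  8  9 10 11 12 13 14 15 16 17 18 19 20 21 22 23 24 25 26 27 28 29 30 31 32 33
     L  W  L  W  W  L  W  L  W  W  L  W  L  W  W  L  W  L  W  W  L  W  L  W  W  L  W  L  W  W  L  W  L  W
Position 33 is W, so the first player wins.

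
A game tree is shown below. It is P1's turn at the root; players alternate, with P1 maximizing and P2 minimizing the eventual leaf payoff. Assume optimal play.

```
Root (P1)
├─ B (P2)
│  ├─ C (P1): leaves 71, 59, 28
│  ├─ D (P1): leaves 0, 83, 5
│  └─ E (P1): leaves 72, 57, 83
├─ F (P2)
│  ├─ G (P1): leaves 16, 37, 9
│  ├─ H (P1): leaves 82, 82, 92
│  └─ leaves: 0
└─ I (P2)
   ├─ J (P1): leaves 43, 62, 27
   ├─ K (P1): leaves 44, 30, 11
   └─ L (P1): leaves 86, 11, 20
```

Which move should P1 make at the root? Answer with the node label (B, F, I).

B

C (P1): max(71, 59, 28) = 71
D (P1): max(0, 83, 5) = 83
E (P1): max(72, 57, 83) = 83
B (P2): min(71, 83, 83) = 71
G (P1): max(16, 37, 9) = 37
H (P1): max(82, 82, 92) = 92
F (P2): min(37, 92, 0) = 0
J (P1): max(43, 62, 27) = 62
K (P1): max(44, 30, 11) = 44
L (P1): max(86, 11, 20) = 86
I (P2): min(62, 44, 86) = 44
Root (P1): max(71, 0, 44) = 71
P1 picks the child with the highest value: B (value 71).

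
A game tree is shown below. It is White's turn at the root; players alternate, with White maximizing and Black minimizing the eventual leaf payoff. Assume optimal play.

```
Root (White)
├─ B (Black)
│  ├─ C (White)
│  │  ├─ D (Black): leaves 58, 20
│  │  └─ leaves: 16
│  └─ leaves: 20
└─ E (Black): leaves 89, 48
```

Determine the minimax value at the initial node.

48

D (Black): min(58, 20) = 20
C (White): max(20, 16) = 20
B (Black): min(20, 20) = 20
E (Black): min(89, 48) = 48
Root (White): max(20, 48) = 48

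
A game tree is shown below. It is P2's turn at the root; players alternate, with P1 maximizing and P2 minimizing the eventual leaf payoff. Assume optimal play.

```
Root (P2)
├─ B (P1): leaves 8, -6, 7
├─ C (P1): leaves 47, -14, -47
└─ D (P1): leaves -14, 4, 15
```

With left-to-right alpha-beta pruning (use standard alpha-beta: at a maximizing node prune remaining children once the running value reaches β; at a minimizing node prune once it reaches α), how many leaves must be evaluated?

B [α=-∞,β=+∞]: v=8
C [α=-∞,β=8]: v=47 after child 1 ≥ β → β-cutoff, skip 2
D [α=-∞,β=8]: v=15
Root [α=-∞,β=+∞]: v=8
Leaves evaluated: 7 of 9.

7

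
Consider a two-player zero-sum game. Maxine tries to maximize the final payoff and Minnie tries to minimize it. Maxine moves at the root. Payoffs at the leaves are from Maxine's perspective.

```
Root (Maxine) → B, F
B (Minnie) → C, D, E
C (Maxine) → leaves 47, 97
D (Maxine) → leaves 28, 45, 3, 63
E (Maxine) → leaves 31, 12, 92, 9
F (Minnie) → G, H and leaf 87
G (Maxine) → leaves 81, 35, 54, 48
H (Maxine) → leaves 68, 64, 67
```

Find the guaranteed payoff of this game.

C (Maxine): max(47, 97) = 97
D (Maxine): max(28, 45, 3, 63) = 63
E (Maxine): max(31, 12, 92, 9) = 92
B (Minnie): min(97, 63, 92) = 63
G (Maxine): max(81, 35, 54, 48) = 81
H (Maxine): max(68, 64, 67) = 68
F (Minnie): min(81, 68, 87) = 68
Root (Maxine): max(63, 68) = 68

68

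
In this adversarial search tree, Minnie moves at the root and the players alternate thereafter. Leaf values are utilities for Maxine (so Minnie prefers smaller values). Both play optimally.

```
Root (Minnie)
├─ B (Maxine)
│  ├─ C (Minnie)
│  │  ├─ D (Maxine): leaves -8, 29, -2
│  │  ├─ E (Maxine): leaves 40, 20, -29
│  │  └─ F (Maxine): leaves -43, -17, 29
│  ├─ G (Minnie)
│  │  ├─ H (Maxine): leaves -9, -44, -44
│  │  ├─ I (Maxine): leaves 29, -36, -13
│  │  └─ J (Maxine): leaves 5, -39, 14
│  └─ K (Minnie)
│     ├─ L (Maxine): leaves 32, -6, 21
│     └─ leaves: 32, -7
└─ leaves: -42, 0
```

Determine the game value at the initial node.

D (Maxine): max(-8, 29, -2) = 29
E (Maxine): max(40, 20, -29) = 40
F (Maxine): max(-43, -17, 29) = 29
C (Minnie): min(29, 40, 29) = 29
H (Maxine): max(-9, -44, -44) = -9
I (Maxine): max(29, -36, -13) = 29
J (Maxine): max(5, -39, 14) = 14
G (Minnie): min(-9, 29, 14) = -9
L (Maxine): max(32, -6, 21) = 32
K (Minnie): min(32, 32, -7) = -7
B (Maxine): max(29, -9, -7) = 29
Root (Minnie): min(29, -42, 0) = -42

-42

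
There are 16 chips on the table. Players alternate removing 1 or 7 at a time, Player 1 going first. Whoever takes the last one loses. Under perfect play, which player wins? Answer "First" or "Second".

Compute winning (W) and losing (L) positions by backward induction:
i:   0  1  2  3  4  5  6  7  8  9 10 11 12 13 14 15 16
     W  L  W  L  W  L  W  L  W  L  W  L  W  L  W  L  W
Position 16 is W, so the first player wins.

First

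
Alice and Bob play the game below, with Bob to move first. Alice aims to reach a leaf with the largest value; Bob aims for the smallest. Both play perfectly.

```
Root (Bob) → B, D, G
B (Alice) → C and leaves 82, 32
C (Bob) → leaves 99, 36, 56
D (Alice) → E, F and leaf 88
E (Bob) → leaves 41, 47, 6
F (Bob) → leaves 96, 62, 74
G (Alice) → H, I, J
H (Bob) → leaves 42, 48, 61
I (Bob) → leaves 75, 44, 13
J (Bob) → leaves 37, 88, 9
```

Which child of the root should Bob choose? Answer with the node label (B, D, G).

C (Bob): min(99, 36, 56) = 36
B (Alice): max(36, 82, 32) = 82
E (Bob): min(41, 47, 6) = 6
F (Bob): min(96, 62, 74) = 62
D (Alice): max(6, 62, 88) = 88
H (Bob): min(42, 48, 61) = 42
I (Bob): min(75, 44, 13) = 13
J (Bob): min(37, 88, 9) = 9
G (Alice): max(42, 13, 9) = 42
Root (Bob): min(82, 88, 42) = 42
Bob picks the child with the lowest value: G (value 42).

G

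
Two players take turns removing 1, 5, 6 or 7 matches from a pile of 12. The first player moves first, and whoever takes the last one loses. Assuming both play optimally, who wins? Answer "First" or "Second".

Mark each pile size as W (mover wins) or L (mover loses):
i:   0  1  2  3  4  5  6  7  8  9 10 11 12
     W  L  W  L  W  L  W  W  W  W  W  W  W
Position 12 is W, so the first player wins.

First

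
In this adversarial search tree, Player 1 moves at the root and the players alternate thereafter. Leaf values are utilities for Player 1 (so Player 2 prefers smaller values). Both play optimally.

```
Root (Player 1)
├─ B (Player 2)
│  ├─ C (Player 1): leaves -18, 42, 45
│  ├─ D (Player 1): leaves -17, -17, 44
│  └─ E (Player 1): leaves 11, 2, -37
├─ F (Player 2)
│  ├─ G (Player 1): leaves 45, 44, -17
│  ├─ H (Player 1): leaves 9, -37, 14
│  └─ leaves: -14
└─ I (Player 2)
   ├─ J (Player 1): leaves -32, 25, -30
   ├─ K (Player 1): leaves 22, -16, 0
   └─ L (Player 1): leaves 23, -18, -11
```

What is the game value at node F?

-14

G: max(45, 44, -17) = 45
H: max(9, -37, 14) = 14
F: min(45, 14, -14) = -14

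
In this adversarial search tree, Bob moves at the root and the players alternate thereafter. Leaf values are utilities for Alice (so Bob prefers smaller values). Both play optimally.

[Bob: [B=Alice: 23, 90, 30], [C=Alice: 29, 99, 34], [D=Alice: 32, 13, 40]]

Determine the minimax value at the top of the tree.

40

B (Alice): max(23, 90, 30) = 90
C (Alice): max(29, 99, 34) = 99
D (Alice): max(32, 13, 40) = 40
Root (Bob): min(90, 99, 40) = 40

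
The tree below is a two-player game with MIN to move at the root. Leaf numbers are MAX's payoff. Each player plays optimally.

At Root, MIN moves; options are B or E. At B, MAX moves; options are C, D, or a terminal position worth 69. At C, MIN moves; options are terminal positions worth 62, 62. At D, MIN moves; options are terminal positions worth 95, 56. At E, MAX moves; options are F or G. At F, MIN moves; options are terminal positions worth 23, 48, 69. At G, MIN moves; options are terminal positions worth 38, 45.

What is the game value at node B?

69

C: min(62, 62) = 62
D: min(95, 56) = 56
B: max(62, 56, 69) = 69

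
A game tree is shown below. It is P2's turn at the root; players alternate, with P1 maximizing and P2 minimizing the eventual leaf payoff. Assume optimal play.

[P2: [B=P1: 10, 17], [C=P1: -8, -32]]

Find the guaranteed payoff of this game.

B (P1): max(10, 17) = 17
C (P1): max(-8, -32) = -8
Root (P2): min(17, -8) = -8

-8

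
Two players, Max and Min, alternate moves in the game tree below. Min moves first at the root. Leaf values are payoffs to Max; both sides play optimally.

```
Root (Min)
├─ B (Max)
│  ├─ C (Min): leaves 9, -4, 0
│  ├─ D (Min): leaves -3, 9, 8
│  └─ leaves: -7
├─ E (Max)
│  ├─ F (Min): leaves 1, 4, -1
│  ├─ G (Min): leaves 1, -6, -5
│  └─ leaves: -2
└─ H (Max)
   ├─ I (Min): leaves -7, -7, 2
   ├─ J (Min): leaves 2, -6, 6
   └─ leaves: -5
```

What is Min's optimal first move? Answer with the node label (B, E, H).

H

C (Min): min(9, -4, 0) = -4
D (Min): min(-3, 9, 8) = -3
B (Max): max(-4, -3, -7) = -3
F (Min): min(1, 4, -1) = -1
G (Min): min(1, -6, -5) = -6
E (Max): max(-1, -6, -2) = -1
I (Min): min(-7, -7, 2) = -7
J (Min): min(2, -6, 6) = -6
H (Max): max(-7, -6, -5) = -5
Root (Min): min(-3, -1, -5) = -5
Min picks the child with the lowest value: H (value -5).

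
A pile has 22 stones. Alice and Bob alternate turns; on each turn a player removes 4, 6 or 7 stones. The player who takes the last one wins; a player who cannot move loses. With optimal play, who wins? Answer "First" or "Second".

Compute winning (W) and losing (L) positions by backward induction:
i:   0  1  2  3  4  5  6  7  8  9 10 11 12 13 14 15 16 17 18 19 20 21 22
     L  L  L  L  W  W  W  W  W  W  W  L  L  L  L  W  W  W  W  W  W  W  L
Position 22 is L, so the second player wins.

Second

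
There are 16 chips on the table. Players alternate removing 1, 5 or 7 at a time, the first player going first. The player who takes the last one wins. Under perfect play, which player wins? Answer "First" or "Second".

Second

W/L table (W = player to move can force a win):
i:   0  1  2  3  4  5  6  7  8  9 10 11 12 13 14 15 16
     L  W  L  W  L  W  L  W  L  W  L  W  L  W  L  W  L
Position 16 is L, so the second player wins.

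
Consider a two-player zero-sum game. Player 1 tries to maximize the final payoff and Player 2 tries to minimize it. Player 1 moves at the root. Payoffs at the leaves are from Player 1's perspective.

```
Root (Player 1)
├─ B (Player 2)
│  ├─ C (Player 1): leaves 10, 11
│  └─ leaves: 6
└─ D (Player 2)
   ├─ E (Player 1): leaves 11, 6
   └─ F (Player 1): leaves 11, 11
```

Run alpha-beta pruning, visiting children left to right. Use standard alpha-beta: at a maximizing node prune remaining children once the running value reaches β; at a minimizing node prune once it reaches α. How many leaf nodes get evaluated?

C [α=-∞,β=+∞]: v=11
B [α=-∞,β=+∞]: v=6
E [α=6,β=+∞]: v=11
F [α=6,β=11]: v=11 after child 1 ≥ β → β-cutoff, skip 1
D [α=6,β=+∞]: v=11
Root [α=-∞,β=+∞]: v=11
Leaves evaluated: 6 of 7.

6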